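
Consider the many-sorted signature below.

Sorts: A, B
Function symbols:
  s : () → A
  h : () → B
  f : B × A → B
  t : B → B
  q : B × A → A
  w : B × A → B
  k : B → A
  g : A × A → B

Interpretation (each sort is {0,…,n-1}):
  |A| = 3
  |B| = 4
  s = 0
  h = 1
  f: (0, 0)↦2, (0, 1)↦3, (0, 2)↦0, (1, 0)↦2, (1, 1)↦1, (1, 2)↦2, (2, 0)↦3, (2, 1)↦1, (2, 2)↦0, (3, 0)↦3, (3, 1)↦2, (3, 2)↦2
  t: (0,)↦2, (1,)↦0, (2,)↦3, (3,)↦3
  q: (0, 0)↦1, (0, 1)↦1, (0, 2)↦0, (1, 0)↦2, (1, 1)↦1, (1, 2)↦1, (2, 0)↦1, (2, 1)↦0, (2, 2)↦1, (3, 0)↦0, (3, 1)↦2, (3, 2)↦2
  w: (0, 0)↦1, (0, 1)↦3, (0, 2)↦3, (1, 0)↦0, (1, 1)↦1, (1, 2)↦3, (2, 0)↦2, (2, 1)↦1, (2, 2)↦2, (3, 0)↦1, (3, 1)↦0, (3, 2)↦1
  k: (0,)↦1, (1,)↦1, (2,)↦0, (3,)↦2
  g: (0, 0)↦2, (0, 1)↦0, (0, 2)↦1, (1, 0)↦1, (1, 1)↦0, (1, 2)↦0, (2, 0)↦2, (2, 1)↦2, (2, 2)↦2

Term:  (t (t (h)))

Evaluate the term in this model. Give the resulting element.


value = 2

  h = 1
  (t (h)) = t(1,) = 0
  (t (t (h))) = t(0,) = 2


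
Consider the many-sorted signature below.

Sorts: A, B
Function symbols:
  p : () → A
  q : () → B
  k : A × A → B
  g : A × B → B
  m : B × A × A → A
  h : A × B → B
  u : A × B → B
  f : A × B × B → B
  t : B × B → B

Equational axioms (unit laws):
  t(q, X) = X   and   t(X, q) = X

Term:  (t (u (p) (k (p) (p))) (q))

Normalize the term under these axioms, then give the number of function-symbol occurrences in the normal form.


size = 5

1. (t (u (p) (k (p) (p))) (q))  →  (u (p) (k (p) (p)))
normal form: (u (p) (k (p) (p)))


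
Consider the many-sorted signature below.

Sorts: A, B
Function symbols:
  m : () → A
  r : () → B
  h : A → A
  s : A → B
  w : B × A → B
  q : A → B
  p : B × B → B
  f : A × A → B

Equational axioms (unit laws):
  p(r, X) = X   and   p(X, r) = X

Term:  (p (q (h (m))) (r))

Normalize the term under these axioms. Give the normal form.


normal form = (q (h (m)))

1. (p (q (h (m))) (r))  →  (q (h (m)))


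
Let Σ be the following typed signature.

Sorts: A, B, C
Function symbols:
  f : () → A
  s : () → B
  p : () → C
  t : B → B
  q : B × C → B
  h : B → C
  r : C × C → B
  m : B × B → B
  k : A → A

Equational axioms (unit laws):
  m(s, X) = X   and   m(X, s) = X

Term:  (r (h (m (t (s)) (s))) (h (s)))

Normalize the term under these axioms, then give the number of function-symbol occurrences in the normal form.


1. (r (h (m (t (s)) (s))) (h (s)))  →  (r (h (t (s))) (h (s)))
normal form: (r (h (t (s))) (h (s)))

size = 6


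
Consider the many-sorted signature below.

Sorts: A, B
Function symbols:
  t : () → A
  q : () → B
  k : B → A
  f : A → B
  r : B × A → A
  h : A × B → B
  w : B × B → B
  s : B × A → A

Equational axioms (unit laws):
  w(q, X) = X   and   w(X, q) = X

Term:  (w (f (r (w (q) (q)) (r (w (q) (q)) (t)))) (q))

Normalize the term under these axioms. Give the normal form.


1. (w (f (r (w (q) (q)) (r (w (q) (q)) (t)))) (q))  →  (f (r (w (q) (q)) (r (w (q) (q)) (t))))
2. (f (r (w (q) (q)) (r (w (q) (q)) (t))))  →  (f (r (q) (r (w (q) (q)) (t))))
3. (f (r (q) (r (w (q) (q)) (t))))  →  (f (r (q) (r (q) (t))))

normal form = (f (r (q) (r (q) (t))))


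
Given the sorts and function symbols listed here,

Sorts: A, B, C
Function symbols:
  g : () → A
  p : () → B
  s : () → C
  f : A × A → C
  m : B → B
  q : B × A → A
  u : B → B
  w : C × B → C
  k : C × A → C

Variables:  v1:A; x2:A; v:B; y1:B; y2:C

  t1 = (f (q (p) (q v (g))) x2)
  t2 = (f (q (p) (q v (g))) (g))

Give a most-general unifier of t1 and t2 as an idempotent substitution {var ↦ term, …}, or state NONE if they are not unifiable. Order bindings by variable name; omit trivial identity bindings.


{x2 ↦ (g)}


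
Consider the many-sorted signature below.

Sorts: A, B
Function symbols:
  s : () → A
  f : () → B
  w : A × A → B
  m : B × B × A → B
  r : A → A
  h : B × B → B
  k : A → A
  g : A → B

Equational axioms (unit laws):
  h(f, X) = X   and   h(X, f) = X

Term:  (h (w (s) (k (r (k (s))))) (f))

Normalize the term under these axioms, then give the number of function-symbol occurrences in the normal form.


size = 6

1. (h (w (s) (k (r (k (s))))) (f))  →  (w (s) (k (r (k (s)))))
normal form: (w (s) (k (r (k (s)))))


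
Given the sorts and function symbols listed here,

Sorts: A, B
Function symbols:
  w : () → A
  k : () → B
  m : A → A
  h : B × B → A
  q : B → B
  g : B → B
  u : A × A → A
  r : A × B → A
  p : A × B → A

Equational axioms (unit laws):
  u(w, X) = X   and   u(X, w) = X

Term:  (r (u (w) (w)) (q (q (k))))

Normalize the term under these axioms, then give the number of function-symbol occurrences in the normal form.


size = 5

1. (r (u (w) (w)) (q (q (k))))  →  (r (w) (q (q (k))))
normal form: (r (w) (q (q (k))))


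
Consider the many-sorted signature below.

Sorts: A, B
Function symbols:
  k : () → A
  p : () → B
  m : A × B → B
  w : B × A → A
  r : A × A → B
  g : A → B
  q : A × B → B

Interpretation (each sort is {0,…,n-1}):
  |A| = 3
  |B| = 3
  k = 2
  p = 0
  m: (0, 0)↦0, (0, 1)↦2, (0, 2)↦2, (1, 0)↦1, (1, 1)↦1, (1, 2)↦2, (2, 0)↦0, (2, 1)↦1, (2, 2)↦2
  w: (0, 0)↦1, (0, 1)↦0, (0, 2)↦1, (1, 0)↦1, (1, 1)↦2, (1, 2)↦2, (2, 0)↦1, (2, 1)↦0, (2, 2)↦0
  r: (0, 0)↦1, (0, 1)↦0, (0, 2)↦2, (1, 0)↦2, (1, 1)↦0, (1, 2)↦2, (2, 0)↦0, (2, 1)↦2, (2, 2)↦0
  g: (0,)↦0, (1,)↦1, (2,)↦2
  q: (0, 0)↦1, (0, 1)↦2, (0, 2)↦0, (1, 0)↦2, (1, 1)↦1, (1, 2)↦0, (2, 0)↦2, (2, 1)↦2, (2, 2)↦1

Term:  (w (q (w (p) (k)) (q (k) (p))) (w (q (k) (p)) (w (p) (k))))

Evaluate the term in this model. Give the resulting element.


value = 1

  p = 0
  k = 2
  (w (p) (k)) = w(0, 2) = 1
  k = 2
  p = 0
  (q (k) (p)) = q(2, 0) = 2
  (q (w (p) (k)) (q (k) (p))) = q(1, 2) = 0
  k = 2
  p = 0
  (q (k) (p)) = q(2, 0) = 2
  p = 0
  k = 2
  (w (p) (k)) = w(0, 2) = 1
  (w (q (k) (p)) (w (p) (k))) = w(2, 1) = 0
  (w (q (w (p) (k)) (q (k) (p))) (w (q (k) (p)) (w (p) (k)))) = w(0, 0) = 1


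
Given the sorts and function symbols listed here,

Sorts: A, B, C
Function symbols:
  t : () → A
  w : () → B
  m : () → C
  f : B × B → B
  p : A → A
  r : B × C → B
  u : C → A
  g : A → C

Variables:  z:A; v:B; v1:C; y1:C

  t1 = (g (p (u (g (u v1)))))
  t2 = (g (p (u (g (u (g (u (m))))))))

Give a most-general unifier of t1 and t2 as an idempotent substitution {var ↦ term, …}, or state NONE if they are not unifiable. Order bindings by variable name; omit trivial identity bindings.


{v1 ↦ (g (u (m)))}


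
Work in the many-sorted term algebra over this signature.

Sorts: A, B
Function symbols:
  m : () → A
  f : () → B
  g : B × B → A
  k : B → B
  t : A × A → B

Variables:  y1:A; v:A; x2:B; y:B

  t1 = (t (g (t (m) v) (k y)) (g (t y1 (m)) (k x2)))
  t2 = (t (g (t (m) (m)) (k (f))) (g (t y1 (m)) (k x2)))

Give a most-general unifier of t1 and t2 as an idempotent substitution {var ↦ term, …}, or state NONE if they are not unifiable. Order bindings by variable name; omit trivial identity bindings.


{v ↦ (m), y ↦ (f)}


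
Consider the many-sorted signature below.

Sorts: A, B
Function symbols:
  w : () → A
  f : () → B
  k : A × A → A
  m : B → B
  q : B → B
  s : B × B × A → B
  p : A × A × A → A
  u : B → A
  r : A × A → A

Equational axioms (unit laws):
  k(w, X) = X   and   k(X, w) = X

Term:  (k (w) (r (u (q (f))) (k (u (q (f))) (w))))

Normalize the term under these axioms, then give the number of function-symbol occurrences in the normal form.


size = 7

1. (k (w) (r (u (q (f))) (k (u (q (f))) (w))))  →  (r (u (q (f))) (k (u (q (f))) (w)))
2. (r (u (q (f))) (k (u (q (f))) (w)))  →  (r (u (q (f))) (u (q (f))))
normal form: (r (u (q (f))) (u (q (f))))


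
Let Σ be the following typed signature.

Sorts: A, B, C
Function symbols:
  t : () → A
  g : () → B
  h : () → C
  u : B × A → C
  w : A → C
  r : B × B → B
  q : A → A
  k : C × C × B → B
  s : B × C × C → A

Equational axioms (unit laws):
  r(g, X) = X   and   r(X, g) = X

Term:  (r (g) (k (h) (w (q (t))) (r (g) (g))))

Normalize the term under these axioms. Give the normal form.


normal form = (k (h) (w (q (t))) (g))

1. (r (g) (k (h) (w (q (t))) (r (g) (g))))  →  (k (h) (w (q (t))) (r (g) (g)))
2. (k (h) (w (q (t))) (r (g) (g)))  →  (k (h) (w (q (t))) (g))


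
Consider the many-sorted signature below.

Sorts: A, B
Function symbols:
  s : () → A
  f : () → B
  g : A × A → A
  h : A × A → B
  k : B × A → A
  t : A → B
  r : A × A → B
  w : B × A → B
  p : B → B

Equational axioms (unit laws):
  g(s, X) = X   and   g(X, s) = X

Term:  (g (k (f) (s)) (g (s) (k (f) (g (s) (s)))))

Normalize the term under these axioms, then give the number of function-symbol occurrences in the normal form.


size = 7

1. (g (k (f) (s)) (g (s) (k (f) (g (s) (s)))))  →  (g (k (f) (s)) (k (f) (g (s) (s))))
2. (g (k (f) (s)) (k (f) (g (s) (s))))  →  (g (k (f) (s)) (k (f) (s)))
normal form: (g (k (f) (s)) (k (f) (s)))


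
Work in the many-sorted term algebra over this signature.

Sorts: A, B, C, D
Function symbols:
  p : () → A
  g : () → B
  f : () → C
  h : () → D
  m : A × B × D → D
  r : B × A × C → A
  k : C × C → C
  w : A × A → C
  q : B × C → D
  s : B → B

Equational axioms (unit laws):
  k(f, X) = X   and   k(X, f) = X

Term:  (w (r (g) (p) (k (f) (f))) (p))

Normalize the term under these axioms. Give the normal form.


normal form = (w (r (g) (p) (f)) (p))

1. (w (r (g) (p) (k (f) (f))) (p))  →  (w (r (g) (p) (f)) (p))


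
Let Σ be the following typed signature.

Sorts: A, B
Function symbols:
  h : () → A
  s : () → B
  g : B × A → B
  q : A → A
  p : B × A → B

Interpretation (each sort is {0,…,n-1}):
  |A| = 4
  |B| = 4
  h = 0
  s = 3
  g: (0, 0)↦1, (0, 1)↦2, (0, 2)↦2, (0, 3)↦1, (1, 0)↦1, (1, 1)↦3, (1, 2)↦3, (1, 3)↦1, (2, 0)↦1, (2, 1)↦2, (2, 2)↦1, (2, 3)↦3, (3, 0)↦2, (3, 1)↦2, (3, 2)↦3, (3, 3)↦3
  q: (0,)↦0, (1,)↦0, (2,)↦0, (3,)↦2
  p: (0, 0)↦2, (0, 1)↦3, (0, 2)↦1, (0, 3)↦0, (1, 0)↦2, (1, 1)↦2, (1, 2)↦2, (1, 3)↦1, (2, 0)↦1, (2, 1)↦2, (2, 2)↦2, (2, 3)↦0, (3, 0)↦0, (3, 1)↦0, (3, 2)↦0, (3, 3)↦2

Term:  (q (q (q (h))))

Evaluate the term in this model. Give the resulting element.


  h = 0
  (q (h)) = q(0,) = 0
  (q (q (h))) = q(0,) = 0
  (q (q (q (h)))) = q(0,) = 0

value = 0


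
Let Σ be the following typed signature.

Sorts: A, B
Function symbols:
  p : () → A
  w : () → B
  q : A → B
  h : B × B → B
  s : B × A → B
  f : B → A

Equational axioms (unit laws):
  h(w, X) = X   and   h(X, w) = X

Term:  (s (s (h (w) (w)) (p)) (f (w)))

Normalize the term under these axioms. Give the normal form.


1. (s (s (h (w) (w)) (p)) (f (w)))  →  (s (s (w) (p)) (f (w)))

normal form = (s (s (w) (p)) (f (w)))


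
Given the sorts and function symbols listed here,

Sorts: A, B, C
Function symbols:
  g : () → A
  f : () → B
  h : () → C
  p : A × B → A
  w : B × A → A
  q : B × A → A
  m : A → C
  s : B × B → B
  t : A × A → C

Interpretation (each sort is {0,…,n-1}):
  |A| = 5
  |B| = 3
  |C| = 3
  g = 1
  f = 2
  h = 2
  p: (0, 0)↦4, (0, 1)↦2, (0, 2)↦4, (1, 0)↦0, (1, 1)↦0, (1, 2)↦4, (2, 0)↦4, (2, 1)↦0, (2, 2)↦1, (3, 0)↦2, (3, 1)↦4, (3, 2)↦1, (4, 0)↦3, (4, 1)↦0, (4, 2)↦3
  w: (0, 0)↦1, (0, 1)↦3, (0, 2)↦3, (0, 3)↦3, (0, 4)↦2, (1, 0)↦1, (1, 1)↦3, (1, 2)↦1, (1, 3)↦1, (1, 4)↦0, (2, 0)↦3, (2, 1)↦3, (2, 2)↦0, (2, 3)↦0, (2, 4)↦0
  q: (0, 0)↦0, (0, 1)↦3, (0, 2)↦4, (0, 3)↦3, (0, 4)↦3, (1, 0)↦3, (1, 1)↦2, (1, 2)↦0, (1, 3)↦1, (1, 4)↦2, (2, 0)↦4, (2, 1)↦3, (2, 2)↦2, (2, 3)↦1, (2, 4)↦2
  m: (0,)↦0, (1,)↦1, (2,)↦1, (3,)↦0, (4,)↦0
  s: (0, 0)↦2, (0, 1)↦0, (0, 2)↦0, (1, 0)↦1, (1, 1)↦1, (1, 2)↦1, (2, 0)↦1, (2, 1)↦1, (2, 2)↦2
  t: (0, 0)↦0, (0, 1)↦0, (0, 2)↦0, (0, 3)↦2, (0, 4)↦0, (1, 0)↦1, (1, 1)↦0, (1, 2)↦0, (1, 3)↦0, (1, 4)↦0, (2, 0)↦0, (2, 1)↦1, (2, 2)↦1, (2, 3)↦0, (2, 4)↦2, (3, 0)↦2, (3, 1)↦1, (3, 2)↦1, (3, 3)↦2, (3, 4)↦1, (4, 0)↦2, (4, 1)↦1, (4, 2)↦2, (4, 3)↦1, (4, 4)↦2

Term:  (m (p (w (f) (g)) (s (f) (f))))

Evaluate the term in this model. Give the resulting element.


  f = 2
  g = 1
  (w (f) (g)) = w(2, 1) = 3
  f = 2
  f = 2
  (s (f) (f)) = s(2, 2) = 2
  (p (w (f) (g)) (s (f) (f))) = p(3, 2) = 1
  (m (p (w (f) (g)) (s (f) (f)))) = m(1,) = 1

value = 1


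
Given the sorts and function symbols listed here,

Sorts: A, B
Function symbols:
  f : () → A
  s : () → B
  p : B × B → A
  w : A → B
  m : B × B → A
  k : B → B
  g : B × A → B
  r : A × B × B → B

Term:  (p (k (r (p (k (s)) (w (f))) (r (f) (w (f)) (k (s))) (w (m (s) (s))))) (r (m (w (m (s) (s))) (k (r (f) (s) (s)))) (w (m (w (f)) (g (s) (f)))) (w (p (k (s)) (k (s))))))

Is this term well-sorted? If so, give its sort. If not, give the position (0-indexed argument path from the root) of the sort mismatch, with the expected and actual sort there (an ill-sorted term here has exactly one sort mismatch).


          (s) : B
        (k (s)) : B
          (f) : A
        (w (f)) : B
      (p (k (s)) (w (f))) : A
        (f) : A
          (f) : A
        (w (f)) : B
          (s) : B
        (k (s)) : B
      (r (f) (w (f)) (k (s))) : B
          (s) : B
          (s) : B
        (m (s) (s)) : A
      (w (m (s) (s))) : B
    (r (p (k (s)) (w (f))) (r (f) (w (f)) (k (s))) (w (m (s) (s)))) : B
  (k (r (p (k (s)) (w (f))) (r (f) (w (f)) (k (s))) (w (m (s) (s))))) : B
          (s) : B
          (s) : B
        (m (s) (s)) : A
      (w (m (s) (s))) : B
          (f) : A
          (s) : B
          (s) : B
        (r (f) (s) (s)) : B
      (k (r (f) (s) (s))) : B
    (m (w (m (s) (s))) (k (r (f) (s) (s)))) : A
          (f) : A
        (w (f)) : B
          (s) : B
          (f) : A
        (g (s) (f)) : B
      (m (w (f)) (g (s) (f))) : A
    (w (m (w (f)) (g (s) (f)))) : B
          (s) : B
        (k (s)) : B
          (s) : B
        (k (s)) : B
      (p (k (s)) (k (s))) : A
    (w (p (k (s)) (k (s)))) : B
  (r (m (w (m (s) (s))) (k (r (f) (s) (s)))) (w (m (w (f)) (g (s) (f)))) (w (p (k (s)) (k (s))))) : B
(p (k (r (p (k (s)) (w (f))) (r (f) (w (f)) (k (s))) (w (m (s) (s))))) (r (m (w (m (s) (s))) (k (r (f) (s) (s)))) (w (m (w (f)) (g (s) (f)))) (w (p (k (s)) (k (s)))))) : A

well-sorted; sort = A


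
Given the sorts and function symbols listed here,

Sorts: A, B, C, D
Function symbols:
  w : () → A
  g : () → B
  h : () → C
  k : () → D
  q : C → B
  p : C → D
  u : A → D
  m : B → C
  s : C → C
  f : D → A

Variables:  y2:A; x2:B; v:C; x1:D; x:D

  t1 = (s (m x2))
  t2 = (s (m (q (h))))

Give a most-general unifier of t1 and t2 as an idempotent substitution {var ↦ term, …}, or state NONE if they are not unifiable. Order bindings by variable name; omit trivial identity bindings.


{x2 ↦ (q (h))}


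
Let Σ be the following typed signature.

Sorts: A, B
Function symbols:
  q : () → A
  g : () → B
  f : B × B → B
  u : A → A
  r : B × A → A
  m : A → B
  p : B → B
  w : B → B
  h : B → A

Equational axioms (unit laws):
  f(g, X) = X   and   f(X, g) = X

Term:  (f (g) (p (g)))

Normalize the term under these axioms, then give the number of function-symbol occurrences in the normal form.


size = 2

1. (f (g) (p (g)))  →  (p (g))
normal form: (p (g))


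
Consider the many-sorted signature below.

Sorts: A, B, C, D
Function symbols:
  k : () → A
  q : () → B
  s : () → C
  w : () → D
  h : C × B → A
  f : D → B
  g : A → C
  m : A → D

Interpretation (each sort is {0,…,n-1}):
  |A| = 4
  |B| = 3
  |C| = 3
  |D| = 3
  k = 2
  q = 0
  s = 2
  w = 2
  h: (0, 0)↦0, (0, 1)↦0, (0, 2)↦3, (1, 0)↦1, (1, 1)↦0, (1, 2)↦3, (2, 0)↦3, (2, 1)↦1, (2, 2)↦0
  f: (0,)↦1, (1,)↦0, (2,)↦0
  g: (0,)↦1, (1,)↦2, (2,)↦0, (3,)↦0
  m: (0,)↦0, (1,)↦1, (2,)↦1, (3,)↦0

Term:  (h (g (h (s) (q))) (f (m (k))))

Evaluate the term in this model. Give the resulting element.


  s = 2
  q = 0
  (h (s) (q)) = h(2, 0) = 3
  (g (h (s) (q))) = g(3,) = 0
  k = 2
  (m (k)) = m(2,) = 1
  (f (m (k))) = f(1,) = 0
  (h (g (h (s) (q))) (f (m (k)))) = h(0, 0) = 0

value = 0


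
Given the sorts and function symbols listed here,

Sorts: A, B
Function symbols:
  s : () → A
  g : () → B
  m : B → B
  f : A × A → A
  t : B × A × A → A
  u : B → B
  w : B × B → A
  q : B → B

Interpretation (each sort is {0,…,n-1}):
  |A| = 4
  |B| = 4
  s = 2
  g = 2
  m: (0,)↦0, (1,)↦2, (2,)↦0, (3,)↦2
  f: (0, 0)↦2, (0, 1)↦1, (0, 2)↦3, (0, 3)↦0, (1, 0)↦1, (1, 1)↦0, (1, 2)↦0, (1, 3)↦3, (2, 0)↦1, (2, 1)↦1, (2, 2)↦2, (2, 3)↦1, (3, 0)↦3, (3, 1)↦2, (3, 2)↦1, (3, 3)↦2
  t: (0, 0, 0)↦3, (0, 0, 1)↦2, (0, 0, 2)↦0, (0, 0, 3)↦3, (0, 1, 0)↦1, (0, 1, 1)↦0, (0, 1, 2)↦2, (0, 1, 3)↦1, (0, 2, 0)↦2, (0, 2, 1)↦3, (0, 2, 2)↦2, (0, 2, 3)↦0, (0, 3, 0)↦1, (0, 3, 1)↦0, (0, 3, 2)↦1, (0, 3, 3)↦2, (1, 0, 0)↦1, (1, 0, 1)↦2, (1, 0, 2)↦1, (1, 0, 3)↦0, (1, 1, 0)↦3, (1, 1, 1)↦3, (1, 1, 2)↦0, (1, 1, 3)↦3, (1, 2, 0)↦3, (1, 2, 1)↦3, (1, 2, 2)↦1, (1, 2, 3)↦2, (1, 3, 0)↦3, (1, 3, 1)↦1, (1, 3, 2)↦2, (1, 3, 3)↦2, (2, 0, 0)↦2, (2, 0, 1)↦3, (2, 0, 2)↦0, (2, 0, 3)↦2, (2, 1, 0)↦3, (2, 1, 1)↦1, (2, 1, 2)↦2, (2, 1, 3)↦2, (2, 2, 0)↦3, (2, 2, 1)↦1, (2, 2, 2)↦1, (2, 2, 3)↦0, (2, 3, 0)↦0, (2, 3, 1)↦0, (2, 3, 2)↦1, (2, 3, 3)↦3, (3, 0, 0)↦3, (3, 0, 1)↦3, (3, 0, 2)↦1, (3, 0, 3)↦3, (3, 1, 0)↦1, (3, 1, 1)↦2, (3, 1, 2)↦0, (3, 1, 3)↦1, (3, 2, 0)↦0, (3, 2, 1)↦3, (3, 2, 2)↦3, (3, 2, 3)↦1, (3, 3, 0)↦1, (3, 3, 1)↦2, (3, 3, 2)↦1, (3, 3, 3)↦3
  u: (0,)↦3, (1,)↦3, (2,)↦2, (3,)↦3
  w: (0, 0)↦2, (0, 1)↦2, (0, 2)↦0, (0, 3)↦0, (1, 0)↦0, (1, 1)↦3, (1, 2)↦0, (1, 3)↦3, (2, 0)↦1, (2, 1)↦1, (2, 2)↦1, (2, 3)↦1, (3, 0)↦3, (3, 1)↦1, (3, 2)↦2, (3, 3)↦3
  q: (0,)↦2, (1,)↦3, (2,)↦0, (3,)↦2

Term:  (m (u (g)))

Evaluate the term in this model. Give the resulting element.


  g = 2
  (u (g)) = u(2,) = 2
  (m (u (g))) = m(2,) = 0

value = 0


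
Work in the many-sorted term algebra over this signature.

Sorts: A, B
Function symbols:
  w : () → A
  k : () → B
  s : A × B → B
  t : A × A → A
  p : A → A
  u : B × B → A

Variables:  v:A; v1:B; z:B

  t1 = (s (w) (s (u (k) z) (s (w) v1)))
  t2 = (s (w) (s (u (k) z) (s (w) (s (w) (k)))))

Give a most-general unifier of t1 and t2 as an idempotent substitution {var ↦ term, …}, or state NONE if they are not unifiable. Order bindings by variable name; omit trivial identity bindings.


{v1 ↦ (s (w) (k))}


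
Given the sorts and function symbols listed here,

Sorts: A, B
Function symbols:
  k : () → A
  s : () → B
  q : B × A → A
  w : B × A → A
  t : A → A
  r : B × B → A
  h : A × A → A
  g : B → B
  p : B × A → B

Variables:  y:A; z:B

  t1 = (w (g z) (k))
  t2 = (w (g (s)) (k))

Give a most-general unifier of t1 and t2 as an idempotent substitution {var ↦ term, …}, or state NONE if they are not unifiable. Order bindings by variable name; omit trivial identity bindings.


{z ↦ (s)}


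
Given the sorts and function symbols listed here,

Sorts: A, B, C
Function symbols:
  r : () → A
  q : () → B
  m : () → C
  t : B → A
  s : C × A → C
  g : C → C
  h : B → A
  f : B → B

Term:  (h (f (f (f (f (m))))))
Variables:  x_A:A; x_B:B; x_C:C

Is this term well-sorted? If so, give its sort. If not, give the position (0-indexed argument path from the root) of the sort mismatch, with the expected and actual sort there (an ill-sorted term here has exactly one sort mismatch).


ill-sorted at position [0, 0, 0, 0, 0]: expected B, got C

          (m) : C
        (f (m)) : ✗ arg 0 at [0, 0, 0, 0, 0] has sort C, expected B


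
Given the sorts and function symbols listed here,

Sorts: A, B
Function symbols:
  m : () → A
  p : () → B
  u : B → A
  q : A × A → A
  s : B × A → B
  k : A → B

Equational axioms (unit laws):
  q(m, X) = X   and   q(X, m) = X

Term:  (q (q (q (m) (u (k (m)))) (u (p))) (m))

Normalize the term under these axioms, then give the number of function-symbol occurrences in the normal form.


1. (q (q (q (m) (u (k (m)))) (u (p))) (m))  →  (q (q (m) (u (k (m)))) (u (p)))
2. (q (q (m) (u (k (m)))) (u (p)))  →  (q (u (k (m))) (u (p)))
normal form: (q (u (k (m))) (u (p)))

size = 6


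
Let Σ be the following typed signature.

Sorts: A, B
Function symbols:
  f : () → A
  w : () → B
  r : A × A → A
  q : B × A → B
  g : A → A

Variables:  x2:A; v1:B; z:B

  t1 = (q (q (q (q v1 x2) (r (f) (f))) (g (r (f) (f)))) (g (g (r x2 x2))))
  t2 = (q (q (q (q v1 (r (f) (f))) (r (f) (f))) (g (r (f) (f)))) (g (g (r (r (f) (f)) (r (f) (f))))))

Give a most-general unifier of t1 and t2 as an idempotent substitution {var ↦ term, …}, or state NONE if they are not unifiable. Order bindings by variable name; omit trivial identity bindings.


{x2 ↦ (r (f) (f))}


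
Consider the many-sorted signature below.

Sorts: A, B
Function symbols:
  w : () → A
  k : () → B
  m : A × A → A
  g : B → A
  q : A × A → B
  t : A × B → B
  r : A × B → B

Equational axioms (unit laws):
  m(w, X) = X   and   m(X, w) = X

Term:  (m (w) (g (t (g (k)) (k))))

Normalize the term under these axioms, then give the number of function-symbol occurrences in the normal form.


1. (m (w) (g (t (g (k)) (k))))  →  (g (t (g (k)) (k)))
normal form: (g (t (g (k)) (k)))

size = 5


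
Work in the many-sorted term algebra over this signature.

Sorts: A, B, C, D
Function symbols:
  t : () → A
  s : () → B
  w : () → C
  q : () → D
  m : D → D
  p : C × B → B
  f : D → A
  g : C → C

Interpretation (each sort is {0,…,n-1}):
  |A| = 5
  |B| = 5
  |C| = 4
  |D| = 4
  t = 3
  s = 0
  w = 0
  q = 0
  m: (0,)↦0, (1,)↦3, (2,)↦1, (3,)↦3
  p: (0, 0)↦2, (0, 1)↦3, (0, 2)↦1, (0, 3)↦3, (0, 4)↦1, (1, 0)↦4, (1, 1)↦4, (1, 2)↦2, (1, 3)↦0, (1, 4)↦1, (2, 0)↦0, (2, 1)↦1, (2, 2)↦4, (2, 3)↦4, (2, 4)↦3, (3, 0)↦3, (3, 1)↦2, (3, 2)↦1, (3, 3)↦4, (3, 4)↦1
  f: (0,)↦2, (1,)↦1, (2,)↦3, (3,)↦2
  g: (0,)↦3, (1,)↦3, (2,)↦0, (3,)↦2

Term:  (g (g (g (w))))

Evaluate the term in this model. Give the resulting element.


  w = 0
  (g (w)) = g(0,) = 3
  (g (g (w))) = g(3,) = 2
  (g (g (g (w)))) = g(2,) = 0

value = 0


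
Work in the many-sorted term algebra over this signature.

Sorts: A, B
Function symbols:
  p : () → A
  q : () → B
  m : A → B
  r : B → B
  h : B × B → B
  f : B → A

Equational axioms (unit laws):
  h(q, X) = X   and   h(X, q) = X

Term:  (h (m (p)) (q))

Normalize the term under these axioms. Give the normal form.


normal form = (m (p))

1. (h (m (p)) (q))  →  (m (p))


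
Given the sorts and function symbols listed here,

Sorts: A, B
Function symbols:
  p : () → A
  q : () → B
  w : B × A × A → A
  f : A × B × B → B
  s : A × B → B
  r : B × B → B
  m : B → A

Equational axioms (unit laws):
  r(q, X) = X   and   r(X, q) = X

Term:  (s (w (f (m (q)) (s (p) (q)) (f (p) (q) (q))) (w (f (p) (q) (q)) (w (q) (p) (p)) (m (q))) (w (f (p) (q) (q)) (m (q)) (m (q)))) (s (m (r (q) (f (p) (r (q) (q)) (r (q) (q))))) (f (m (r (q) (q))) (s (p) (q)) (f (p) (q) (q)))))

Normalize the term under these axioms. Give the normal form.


normal form = (s (w (f (m (q)) (s (p) (q)) (f (p) (q) (q))) (w (f (p) (q) (q)) (w (q) (p) (p)) (m (q))) (w (f (p) (q) (q)) (m (q)) (m (q)))) (s (m (f (p) (q) (q))) (f (m (q)) (s (p) (q)) (f (p) (q) (q)))))

1. (s (w (f (m (q)) (s (p) (q)) (f (p) (q) (q))) (w (f (p) (q) (q)) (w (q) (p) (p)) (m (q))) (w (f (p) (q) (q)) (m (q)) (m (q)))) (s (m (r (q) (f (p) (r (q) (q)) (r (q) (q))))) (f (m (r (q) (q))) (s (p) (q)) (f (p) (q) (q)))))  →  (s (w (f (m (q)) (s (p) (q)) (f (p) (q) (q))) (w (f (p) (q) (q)) (w (q) (p) (p)) (m (q))) (w (f (p) (q) (q)) (m (q)) (m (q)))) (s (m (f (p) (r (q) (q)) (r (q) (q)))) (f (m (r (q) (q))) (s (p) (q)) (f (p) (q) (q)))))
2. (s (w (f (m (q)) (s (p) (q)) (f (p) (q) (q))) (w (f (p) (q) (q)) (w (q) (p) (p)) (m (q))) (w (f (p) (q) (q)) (m (q)) (m (q)))) (s (m (f (p) (r (q) (q)) (r (q) (q)))) (f (m (r (q) (q))) (s (p) (q)) (f (p) (q) (q)))))  →  (s (w (f (m (q)) (s (p) (q)) (f (p) (q) (q))) (w (f (p) (q) (q)) (w (q) (p) (p)) (m (q))) (w (f (p) (q) (q)) (m (q)) (m (q)))) (s (m (f (p) (q) (r (q) (q)))) (f (m (r (q) (q))) (s (p) (q)) (f (p) (q) (q)))))
3. (s (w (f (m (q)) (s (p) (q)) (f (p) (q) (q))) (w (f (p) (q) (q)) (w (q) (p) (p)) (m (q))) (w (f (p) (q) (q)) (m (q)) (m (q)))) (s (m (f (p) (q) (r (q) (q)))) (f (m (r (q) (q))) (s (p) (q)) (f (p) (q) (q)))))  →  (s (w (f (m (q)) (s (p) (q)) (f (p) (q) (q))) (w (f (p) (q) (q)) (w (q) (p) (p)) (m (q))) (w (f (p) (q) (q)) (m (q)) (m (q)))) (s (m (f (p) (q) (q))) (f (m (r (q) (q))) (s (p) (q)) (f (p) (q) (q)))))
4. (s (w (f (m (q)) (s (p) (q)) (f (p) (q) (q))) (w (f (p) (q) (q)) (w (q) (p) (p)) (m (q))) (w (f (p) (q) (q)) (m (q)) (m (q)))) (s (m (f (p) (q) (q))) (f (m (r (q) (q))) (s (p) (q)) (f (p) (q) (q)))))  →  (s (w (f (m (q)) (s (p) (q)) (f (p) (q) (q))) (w (f (p) (q) (q)) (w (q) (p) (p)) (m (q))) (w (f (p) (q) (q)) (m (q)) (m (q)))) (s (m (f (p) (q) (q))) (f (m (q)) (s (p) (q)) (f (p) (q) (q)))))


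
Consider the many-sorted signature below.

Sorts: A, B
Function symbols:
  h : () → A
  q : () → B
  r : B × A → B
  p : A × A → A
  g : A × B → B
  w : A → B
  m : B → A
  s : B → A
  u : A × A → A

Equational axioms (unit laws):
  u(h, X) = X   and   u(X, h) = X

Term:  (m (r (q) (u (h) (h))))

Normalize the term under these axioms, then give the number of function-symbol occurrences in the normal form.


1. (m (r (q) (u (h) (h))))  →  (m (r (q) (h)))
normal form: (m (r (q) (h)))

size = 4


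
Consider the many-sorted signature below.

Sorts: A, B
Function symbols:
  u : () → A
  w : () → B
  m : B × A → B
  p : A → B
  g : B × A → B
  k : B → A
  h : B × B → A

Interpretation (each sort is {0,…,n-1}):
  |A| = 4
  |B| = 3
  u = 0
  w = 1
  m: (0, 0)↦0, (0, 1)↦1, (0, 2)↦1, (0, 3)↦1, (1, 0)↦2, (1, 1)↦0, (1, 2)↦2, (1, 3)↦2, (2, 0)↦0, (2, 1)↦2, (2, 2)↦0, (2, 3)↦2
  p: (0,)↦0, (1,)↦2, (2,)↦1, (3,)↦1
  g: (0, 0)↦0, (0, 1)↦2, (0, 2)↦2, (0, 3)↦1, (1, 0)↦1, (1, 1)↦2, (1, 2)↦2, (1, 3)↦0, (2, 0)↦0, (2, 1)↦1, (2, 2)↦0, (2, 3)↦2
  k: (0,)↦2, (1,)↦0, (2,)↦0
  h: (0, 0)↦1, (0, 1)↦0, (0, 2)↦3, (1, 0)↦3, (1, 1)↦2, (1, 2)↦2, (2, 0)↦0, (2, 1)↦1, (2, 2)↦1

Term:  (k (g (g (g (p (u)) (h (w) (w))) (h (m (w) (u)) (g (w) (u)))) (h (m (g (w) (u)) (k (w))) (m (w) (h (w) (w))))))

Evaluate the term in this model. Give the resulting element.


  u = 0
  (p (u)) = p(0,) = 0
  w = 1
  w = 1
  (h (w) (w)) = h(1, 1) = 2
  (g (p (u)) (h (w) (w))) = g(0, 2) = 2
  w = 1
  u = 0
  (m (w) (u)) = m(1, 0) = 2
  w = 1
  u = 0
  (g (w) (u)) = g(1, 0) = 1
  (h (m (w) (u)) (g (w) (u))) = h(2, 1) = 1
  (g (g (p (u)) (h (w) (w))) (h (m (w) (u)) (g (w) (u)))) = g(2, 1) = 1
  w = 1
  u = 0
  (g (w) (u)) = g(1, 0) = 1
  w = 1
  (k (w)) = k(1,) = 0
  (m (g (w) (u)) (k (w))) = m(1, 0) = 2
  w = 1
  w = 1
  w = 1
  (h (w) (w)) = h(1, 1) = 2
  (m (w) (h (w) (w))) = m(1, 2) = 2
  (h (m (g (w) (u)) (k (w))) (m (w) (h (w) (w)))) = h(2, 2) = 1
  (g (g (g (p (u)) (h (w) (w))) (h (m (w) (u)) (g (w) (u)))) (h (m (g (w) (u)) (k (w))) (m (w) (h (w) (w))))) = g(1, 1) = 2
  (k (g (g (g (p (u)) (h (w) (w))) (h (m (w) (u)) (g (w) (u)))) (h (m (g (w) (u)) (k (w))) (m (w) (h (w) (w)))))) = k(2,) = 0

value = 0


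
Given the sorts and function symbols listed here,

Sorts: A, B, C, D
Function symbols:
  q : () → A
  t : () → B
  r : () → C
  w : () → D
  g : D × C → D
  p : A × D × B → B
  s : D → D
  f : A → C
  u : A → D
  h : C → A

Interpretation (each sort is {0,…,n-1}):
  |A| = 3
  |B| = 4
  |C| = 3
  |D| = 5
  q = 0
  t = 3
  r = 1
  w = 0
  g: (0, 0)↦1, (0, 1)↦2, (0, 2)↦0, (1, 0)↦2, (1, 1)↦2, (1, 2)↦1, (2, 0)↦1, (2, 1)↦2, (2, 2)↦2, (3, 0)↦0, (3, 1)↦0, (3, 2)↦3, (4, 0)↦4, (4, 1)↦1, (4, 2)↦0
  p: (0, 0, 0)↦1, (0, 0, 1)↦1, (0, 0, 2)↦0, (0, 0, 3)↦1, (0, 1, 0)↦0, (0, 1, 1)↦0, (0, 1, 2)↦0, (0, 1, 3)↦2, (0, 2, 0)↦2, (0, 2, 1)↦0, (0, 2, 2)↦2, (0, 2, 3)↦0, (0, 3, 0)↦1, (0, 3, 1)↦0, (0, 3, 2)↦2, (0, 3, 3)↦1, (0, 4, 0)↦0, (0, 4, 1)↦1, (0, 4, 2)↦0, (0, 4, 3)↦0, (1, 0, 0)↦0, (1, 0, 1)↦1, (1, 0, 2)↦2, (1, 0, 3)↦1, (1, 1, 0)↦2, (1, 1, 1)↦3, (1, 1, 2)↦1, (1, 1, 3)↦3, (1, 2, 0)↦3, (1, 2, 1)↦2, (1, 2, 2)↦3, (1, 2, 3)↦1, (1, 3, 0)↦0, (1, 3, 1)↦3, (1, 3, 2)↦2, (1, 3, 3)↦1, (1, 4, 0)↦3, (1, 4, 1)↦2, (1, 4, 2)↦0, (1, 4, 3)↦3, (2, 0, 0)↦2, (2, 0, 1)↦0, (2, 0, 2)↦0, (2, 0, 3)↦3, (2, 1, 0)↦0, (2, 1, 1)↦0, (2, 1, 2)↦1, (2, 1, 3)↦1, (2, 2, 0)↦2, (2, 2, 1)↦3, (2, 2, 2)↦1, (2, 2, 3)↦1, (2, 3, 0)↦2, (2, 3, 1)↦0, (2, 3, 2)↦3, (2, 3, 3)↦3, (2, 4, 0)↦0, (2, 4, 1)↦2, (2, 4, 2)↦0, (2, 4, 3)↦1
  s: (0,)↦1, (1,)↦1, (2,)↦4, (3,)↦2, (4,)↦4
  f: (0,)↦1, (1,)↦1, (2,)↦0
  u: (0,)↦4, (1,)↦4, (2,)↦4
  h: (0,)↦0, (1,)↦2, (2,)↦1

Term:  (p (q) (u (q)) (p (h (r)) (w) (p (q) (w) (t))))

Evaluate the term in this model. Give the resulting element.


value = 0

  q = 0
  q = 0
  (u (q)) = u(0,) = 4
  r = 1
  (h (r)) = h(1,) = 2
  w = 0
  q = 0
  w = 0
  t = 3
  (p (q) (w) (t)) = p(0, 0, 3) = 1
  (p (h (r)) (w) (p (q) (w) (t))) = p(2, 0, 1) = 0
  (p (q) (u (q)) (p (h (r)) (w) (p (q) (w) (t)))) = p(0, 4, 0) = 0


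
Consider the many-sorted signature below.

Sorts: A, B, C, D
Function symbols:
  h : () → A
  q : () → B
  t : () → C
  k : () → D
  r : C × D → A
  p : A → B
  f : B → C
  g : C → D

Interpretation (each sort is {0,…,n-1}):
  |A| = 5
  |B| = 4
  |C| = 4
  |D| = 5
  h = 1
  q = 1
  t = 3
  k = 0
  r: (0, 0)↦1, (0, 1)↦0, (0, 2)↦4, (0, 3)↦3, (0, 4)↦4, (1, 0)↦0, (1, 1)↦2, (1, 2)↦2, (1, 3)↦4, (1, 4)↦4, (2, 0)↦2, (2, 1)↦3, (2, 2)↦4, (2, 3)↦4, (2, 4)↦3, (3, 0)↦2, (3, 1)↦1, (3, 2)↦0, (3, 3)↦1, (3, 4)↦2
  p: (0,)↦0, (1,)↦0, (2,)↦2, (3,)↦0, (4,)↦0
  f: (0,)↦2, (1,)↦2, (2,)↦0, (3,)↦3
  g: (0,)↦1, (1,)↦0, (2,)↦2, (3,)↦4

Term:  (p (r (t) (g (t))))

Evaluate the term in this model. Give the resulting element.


  t = 3
  t = 3
  (g (t)) = g(3,) = 4
  (r (t) (g (t))) = r(3, 4) = 2
  (p (r (t) (g (t)))) = p(2,) = 2

value = 2


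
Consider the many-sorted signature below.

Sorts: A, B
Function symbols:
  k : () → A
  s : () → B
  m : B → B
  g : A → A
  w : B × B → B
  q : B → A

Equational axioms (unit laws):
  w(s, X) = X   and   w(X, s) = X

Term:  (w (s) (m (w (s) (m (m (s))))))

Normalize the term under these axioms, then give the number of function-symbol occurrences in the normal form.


size = 4

1. (w (s) (m (w (s) (m (m (s))))))  →  (m (w (s) (m (m (s)))))
2. (m (w (s) (m (m (s)))))  →  (m (m (m (s))))
normal form: (m (m (m (s))))


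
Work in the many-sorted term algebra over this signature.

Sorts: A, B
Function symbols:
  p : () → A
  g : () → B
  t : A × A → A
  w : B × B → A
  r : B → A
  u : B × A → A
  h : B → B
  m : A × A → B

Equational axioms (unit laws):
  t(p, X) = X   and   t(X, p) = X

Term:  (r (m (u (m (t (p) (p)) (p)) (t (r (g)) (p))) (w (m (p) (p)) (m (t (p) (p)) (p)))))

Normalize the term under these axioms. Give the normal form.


normal form = (r (m (u (m (p) (p)) (r (g))) (w (m (p) (p)) (m (p) (p)))))

1. (r (m (u (m (t (p) (p)) (p)) (t (r (g)) (p))) (w (m (p) (p)) (m (t (p) (p)) (p)))))  →  (r (m (u (m (p) (p)) (t (r (g)) (p))) (w (m (p) (p)) (m (t (p) (p)) (p)))))
2. (r (m (u (m (p) (p)) (t (r (g)) (p))) (w (m (p) (p)) (m (t (p) (p)) (p)))))  →  (r (m (u (m (p) (p)) (r (g))) (w (m (p) (p)) (m (t (p) (p)) (p)))))
3. (r (m (u (m (p) (p)) (r (g))) (w (m (p) (p)) (m (t (p) (p)) (p)))))  →  (r (m (u (m (p) (p)) (r (g))) (w (m (p) (p)) (m (p) (p)))))


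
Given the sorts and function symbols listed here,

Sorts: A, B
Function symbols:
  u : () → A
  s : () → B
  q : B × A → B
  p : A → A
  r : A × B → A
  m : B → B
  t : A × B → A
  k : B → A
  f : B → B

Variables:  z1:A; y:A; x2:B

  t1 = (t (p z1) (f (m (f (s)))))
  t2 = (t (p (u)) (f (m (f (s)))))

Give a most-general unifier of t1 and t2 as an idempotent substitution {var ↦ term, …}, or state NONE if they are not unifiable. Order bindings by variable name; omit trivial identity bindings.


{z1 ↦ (u)}


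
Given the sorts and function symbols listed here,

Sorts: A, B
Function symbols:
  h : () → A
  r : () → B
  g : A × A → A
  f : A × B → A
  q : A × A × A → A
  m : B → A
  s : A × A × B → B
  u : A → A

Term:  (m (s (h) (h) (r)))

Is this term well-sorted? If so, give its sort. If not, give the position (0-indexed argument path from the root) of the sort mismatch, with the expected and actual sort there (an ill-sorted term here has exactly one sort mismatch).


    (h) : A
    (h) : A
    (r) : B
  (s (h) (h) (r)) : B
(m (s (h) (h) (r))) : A

well-sorted; sort = A


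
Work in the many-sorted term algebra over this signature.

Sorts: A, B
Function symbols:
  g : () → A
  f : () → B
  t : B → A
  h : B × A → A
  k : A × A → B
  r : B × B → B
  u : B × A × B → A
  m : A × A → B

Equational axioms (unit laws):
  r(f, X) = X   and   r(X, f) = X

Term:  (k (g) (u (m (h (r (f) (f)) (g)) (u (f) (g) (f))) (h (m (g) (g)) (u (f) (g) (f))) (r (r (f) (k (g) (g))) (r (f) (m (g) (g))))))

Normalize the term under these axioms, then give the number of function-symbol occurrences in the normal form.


1. (k (g) (u (m (h (r (f) (f)) (g)) (u (f) (g) (f))) (h (m (g) (g)) (u (f) (g) (f))) (r (r (f) (k (g) (g))) (r (f) (m (g) (g))))))  →  (k (g) (u (m (h (f) (g)) (u (f) (g) (f))) (h (m (g) (g)) (u (f) (g) (f))) (r (r (f) (k (g) (g))) (r (f) (m (g) (g))))))
2. (k (g) (u (m (h (f) (g)) (u (f) (g) (f))) (h (m (g) (g)) (u (f) (g) (f))) (r (r (f) (k (g) (g))) (r (f) (m (g) (g))))))  →  (k (g) (u (m (h (f) (g)) (u (f) (g) (f))) (h (m (g) (g)) (u (f) (g) (f))) (r (k (g) (g)) (r (f) (m (g) (g))))))
3. (k (g) (u (m (h (f) (g)) (u (f) (g) (f))) (h (m (g) (g)) (u (f) (g) (f))) (r (k (g) (g)) (r (f) (m (g) (g))))))  →  (k (g) (u (m (h (f) (g)) (u (f) (g) (f))) (h (m (g) (g)) (u (f) (g) (f))) (r (k (g) (g)) (m (g) (g)))))
normal form: (k (g) (u (m (h (f) (g)) (u (f) (g) (f))) (h (m (g) (g)) (u (f) (g) (f))) (r (k (g) (g)) (m (g) (g)))))

size = 26


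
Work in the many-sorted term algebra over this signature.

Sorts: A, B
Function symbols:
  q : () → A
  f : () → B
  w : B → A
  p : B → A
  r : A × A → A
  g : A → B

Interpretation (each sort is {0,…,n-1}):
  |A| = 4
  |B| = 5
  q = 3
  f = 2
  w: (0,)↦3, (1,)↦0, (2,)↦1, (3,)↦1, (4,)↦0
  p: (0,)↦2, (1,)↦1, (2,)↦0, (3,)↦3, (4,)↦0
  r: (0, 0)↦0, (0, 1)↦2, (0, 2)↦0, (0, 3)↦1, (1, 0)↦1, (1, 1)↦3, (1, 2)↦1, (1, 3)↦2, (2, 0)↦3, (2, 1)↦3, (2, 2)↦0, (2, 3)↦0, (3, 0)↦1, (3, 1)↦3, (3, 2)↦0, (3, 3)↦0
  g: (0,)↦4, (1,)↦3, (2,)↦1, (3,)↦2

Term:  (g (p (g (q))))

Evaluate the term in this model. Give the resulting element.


  q = 3
  (g (q)) = g(3,) = 2
  (p (g (q))) = p(2,) = 0
  (g (p (g (q)))) = g(0,) = 4

value = 4


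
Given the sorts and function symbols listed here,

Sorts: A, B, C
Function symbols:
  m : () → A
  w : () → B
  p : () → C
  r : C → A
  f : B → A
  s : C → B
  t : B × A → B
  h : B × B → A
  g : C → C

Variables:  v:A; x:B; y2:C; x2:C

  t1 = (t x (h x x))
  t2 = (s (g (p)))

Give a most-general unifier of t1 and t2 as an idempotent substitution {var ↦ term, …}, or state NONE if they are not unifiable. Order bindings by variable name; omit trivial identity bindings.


NONE (not unifiable)

head clash or occurs-check failure — not unifiable


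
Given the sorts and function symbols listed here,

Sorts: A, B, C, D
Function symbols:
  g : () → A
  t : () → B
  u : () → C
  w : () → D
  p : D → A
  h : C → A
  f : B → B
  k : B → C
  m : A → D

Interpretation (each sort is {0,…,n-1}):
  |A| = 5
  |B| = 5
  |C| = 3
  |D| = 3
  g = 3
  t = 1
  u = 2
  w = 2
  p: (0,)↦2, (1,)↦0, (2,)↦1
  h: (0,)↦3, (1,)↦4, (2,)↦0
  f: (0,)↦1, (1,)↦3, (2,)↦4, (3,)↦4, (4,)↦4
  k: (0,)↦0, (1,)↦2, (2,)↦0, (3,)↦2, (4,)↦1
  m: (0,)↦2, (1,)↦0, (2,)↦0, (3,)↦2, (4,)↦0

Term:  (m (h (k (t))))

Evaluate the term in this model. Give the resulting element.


  t = 1
  (k (t)) = k(1,) = 2
  (h (k (t))) = h(2,) = 0
  (m (h (k (t)))) = m(0,) = 2

value = 2


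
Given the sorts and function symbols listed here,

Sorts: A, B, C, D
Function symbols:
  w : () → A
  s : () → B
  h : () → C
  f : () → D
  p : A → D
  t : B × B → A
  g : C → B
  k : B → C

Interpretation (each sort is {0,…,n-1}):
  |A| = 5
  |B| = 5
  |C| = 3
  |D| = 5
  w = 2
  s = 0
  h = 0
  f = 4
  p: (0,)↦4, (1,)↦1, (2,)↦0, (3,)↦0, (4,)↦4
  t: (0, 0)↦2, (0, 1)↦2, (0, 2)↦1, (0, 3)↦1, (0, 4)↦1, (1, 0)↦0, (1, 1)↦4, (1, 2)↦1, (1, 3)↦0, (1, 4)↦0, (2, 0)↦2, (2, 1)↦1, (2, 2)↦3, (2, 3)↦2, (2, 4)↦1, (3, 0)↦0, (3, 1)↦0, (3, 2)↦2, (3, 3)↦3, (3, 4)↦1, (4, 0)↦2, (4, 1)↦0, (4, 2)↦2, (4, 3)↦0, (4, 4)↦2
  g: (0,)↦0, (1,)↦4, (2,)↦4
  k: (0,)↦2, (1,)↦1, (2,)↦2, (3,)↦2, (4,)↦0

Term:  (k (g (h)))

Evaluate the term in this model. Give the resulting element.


  h = 0
  (g (h)) = g(0,) = 0
  (k (g (h))) = k(0,) = 2

value = 2


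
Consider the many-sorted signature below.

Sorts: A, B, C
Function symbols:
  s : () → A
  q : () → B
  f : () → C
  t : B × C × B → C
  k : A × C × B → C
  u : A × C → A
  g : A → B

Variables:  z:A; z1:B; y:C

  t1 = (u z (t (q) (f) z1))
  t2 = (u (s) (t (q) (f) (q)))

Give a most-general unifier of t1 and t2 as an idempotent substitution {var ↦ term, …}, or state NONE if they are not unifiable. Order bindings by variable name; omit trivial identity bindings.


{z ↦ (s), z1 ↦ (q)}


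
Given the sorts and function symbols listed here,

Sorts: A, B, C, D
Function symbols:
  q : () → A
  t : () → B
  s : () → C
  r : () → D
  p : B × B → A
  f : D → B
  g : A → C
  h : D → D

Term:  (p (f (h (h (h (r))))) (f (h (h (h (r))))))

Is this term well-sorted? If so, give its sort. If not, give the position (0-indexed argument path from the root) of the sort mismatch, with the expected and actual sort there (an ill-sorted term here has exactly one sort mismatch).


          (r) : D
        (h (r)) : D
      (h (h (r))) : D
    (h (h (h (r)))) : D
  (f (h (h (h (r))))) : B
          (r) : D
        (h (r)) : D
      (h (h (r))) : D
    (h (h (h (r)))) : D
  (f (h (h (h (r))))) : B
(p (f (h (h (h (r))))) (f (h (h (h (r)))))) : A

well-sorted; sort = A


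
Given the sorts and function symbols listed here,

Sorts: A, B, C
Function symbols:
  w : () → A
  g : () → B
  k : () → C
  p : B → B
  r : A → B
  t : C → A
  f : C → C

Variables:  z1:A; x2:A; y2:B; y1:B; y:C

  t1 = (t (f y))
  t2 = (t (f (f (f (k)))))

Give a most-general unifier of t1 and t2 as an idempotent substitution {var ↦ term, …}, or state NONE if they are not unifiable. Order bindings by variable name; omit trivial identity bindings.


{y ↦ (f (f (k)))}


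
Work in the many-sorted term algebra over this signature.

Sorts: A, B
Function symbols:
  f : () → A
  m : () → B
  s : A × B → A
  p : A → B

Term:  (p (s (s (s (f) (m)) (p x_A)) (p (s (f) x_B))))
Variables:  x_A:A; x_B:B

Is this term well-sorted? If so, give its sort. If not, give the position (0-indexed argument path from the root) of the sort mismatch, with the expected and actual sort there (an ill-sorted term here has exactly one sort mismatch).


well-sorted; sort = B

        (f) : A
        (m) : B
      (s (f) (m)) : A
        x_A : A
      (p x_A) : B
    (s (s (f) (m)) (p x_A)) : A
        (f) : A
        x_B : B
      (s (f) x_B) : A
    (p (s (f) x_B)) : B
  (s (s (s (f) (m)) (p x_A)) (p (s (f) x_B))) : A
(p (s (s (s (f) (m)) (p x_A)) (p (s (f) x_B)))) : B
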